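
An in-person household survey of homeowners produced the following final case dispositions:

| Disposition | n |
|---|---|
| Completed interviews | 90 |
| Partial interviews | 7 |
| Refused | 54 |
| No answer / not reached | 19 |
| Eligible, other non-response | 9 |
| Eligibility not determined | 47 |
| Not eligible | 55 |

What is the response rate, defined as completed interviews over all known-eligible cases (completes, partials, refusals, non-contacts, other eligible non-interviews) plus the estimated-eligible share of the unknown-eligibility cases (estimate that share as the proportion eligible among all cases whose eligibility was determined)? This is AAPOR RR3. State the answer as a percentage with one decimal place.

41.9%

Numerator: 90
Known eligible: 90 + 7 + 54 + 19 + 9 = 179
e = 179 / (179 + 55) = 179 / 234 = 0.7650
Estimated eligible among unknowns: 0.7650 × 47 = 35.95
Denominator: 179 + 35.95 = 214.95
RR3 = 90 / 214.95 = 0.4187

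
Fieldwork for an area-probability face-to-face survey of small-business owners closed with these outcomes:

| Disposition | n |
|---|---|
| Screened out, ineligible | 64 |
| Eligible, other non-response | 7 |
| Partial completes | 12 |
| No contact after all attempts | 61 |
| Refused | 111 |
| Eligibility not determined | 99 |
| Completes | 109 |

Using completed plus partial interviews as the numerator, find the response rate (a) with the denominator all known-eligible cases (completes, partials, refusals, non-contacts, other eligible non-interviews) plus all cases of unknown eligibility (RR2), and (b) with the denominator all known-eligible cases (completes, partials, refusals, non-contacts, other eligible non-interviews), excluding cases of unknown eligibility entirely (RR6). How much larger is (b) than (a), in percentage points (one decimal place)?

10.0

Num: 109 + 12 = 121
Denominator: 109 + 12 + 111 + 61 + 7 + 99 = 399
RR2 = 121 / 399 = 0.3033
Denominator: 109 + 12 + 111 + 61 + 7 = 300
RR6 = 121 / 300 = 0.4033
Difference = 40.33 − 30.33 = 10.00 percentage points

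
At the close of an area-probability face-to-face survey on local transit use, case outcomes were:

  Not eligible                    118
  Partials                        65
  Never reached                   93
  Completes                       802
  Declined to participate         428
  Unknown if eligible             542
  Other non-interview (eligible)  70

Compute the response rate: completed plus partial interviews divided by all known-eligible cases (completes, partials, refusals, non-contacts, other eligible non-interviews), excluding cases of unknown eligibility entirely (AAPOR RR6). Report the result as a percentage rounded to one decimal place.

59.5%

Numerator: 802 + 65 = 867
Denominator: 802 + 65 + 428 + 93 + 70 = 1458
RR6 = 867 / 1458 = 0.5947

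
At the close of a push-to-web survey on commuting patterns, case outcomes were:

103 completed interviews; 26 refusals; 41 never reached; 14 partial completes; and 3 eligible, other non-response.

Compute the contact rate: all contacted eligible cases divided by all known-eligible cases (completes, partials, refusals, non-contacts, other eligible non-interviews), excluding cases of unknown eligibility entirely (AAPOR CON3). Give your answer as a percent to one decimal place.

78.1%

Top: 103 + 14 + 26 + 3 = 146
Denom: 103 + 14 + 26 + 41 + 3 = 187
CON3 = 146 / 187 = 0.7807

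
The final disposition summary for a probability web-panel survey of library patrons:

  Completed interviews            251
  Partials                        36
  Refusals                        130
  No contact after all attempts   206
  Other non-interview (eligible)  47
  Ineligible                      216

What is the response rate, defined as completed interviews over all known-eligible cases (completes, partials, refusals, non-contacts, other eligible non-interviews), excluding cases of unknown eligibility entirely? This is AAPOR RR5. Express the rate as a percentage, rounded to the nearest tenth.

37.5%

Numerator = 251
Denominator = 251 + 36 + 130 + 206 + 47 = 670
RR5 = 251 / 670 = 0.3746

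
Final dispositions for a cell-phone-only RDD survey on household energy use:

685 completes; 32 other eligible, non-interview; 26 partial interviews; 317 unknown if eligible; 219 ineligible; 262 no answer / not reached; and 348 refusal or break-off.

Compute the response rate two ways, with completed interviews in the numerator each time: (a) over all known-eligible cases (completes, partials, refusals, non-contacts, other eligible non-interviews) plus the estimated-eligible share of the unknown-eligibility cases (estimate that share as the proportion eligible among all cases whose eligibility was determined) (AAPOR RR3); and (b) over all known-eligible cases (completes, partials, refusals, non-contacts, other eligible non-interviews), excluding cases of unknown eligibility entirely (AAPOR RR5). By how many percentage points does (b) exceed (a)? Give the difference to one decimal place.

Num → 685
Eligible (known) → 685 + 26 + 348 + 262 + 32 = 1353
e = 1353 / (1353 + 219) = 1353 / 1572 = 0.8607
e × U → 0.8607 × 317 = 272.84
Denominator → 1353 + 272.84 = 1625.84
RR3 = 685 / 1625.84 = 0.4213
Denominator → 685 + 26 + 348 + 262 + 32 = 1353
RR5 = 685 / 1353 = 0.5063
Difference = 50.63 − 42.13 = 8.50 percentage points

8.5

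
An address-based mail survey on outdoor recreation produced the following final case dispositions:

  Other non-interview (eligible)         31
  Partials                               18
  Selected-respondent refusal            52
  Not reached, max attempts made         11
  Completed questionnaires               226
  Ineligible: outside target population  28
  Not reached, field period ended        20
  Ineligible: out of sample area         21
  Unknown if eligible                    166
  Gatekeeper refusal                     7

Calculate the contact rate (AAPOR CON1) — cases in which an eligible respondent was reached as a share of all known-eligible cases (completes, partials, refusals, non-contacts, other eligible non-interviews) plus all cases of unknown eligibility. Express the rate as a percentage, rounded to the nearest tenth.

Refused = 7 + 52 = 59
Never reached = 20 + 11 = 31
Not eligible = 28 + 21 = 49
Top: 226 + 18 + 59 + 31 = 334
Denom: 226 + 18 + 59 + 31 + 31 + 166 = 531
CON1 = 334 / 531 = 0.6290

62.9%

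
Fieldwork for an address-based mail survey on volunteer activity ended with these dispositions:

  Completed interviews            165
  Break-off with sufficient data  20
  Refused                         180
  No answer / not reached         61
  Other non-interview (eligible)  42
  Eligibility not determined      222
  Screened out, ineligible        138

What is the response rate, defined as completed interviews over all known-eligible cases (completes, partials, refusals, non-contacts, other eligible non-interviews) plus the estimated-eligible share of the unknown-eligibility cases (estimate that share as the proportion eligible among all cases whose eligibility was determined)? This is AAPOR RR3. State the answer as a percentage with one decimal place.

Numerator = 165
Known eligible = 165 + 20 + 180 + 61 + 42 = 468
e = 468 / (468 + 138) = 468 / 606 = 0.7723
Estimated eligible among unknowns = 0.7723 × 222 = 171.45
Base = 468 + 171.45 = 639.45
RR3 = 165 / 639.45 = 0.2580

25.8%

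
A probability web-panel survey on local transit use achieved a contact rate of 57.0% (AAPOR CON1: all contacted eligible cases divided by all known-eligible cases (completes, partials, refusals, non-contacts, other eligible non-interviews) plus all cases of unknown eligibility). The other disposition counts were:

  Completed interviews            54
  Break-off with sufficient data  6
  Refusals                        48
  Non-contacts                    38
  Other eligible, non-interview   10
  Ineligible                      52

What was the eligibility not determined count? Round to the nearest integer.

51

Num → 54 + 6 + 48 + 10 = 118
CON1 = 118 / D = 0.570
D = 118 / 0.570 = 207.0
Rest of base = 156
eligibility not determined = 207.0 − 156 ≈ 51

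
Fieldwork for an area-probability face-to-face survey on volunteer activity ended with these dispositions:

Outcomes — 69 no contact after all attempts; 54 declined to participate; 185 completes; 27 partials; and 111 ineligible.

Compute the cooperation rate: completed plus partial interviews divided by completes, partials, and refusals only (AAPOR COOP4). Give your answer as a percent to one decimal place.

Num: 185 + 27 = 212
Base: 185 + 27 + 54 = 266
COOP4 = 212 / 266 = 0.7970

79.7%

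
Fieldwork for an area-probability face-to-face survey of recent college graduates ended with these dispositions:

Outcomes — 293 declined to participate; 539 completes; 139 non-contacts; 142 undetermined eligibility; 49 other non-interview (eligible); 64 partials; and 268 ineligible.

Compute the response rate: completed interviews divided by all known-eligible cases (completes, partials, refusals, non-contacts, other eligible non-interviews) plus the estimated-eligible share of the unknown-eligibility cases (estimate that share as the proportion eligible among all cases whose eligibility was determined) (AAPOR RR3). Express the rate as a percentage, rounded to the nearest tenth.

Num → 539
Eligible (known) → 539 + 64 + 293 + 139 + 49 = 1084
e = 1084 / (1084 + 268) = 1084 / 1352 = 0.8018
Estimated eligible among unknowns → 0.8018 × 142 = 113.86
Denom → 1084 + 113.86 = 1197.86
RR3 = 539 / 1197.86 = 0.4500

45.0%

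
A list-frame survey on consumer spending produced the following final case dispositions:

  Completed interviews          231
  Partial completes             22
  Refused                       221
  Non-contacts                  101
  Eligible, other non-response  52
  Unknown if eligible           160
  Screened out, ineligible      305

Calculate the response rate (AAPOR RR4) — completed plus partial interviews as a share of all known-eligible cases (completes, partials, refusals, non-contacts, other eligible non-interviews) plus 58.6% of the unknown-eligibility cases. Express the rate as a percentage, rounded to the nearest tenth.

Numerator: 231 + 22 = 253
Determined eligible: 231 + 22 + 221 + 101 + 52 = 627
e × U: 0.5860 × 160 = 93.76
Denominator: 627 + 93.76 = 720.76
RR4 = 253 / 720.76 = 0.3510

35.1%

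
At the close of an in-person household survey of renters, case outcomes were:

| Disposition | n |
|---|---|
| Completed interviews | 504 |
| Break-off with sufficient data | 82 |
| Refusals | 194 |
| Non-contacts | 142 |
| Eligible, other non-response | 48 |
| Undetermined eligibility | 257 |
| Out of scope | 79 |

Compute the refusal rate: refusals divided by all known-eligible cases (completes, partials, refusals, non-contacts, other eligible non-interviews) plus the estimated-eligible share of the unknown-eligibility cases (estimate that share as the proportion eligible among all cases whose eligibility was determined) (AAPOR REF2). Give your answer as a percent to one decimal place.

Top: 194
Determined eligible: 504 + 82 + 194 + 142 + 48 = 970
e = 970 / (970 + 79) = 970 / 1049 = 0.9247
Eligible share of unknowns: 0.9247 × 257 = 237.65
Base: 970 + 237.65 = 1207.65
REF2 = 194 / 1207.65 = 0.1606

16.1%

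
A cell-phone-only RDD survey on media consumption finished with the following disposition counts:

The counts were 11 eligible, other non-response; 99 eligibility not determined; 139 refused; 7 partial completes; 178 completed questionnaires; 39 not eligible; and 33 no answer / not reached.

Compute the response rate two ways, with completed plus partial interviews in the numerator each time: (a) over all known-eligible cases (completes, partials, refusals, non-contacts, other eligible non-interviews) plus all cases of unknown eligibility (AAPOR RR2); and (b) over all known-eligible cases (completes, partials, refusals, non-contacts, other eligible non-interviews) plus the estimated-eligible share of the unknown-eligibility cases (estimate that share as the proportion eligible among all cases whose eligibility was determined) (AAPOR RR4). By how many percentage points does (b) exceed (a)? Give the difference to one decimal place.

0.8

Num: 178 + 7 = 185
Base: 178 + 7 + 139 + 33 + 11 + 99 = 467
RR2 = 185 / 467 = 0.3961
Eligible (known): 178 + 7 + 139 + 33 + 11 = 368
e = 368 / (368 + 39) = 368 / 407 = 0.9042
e × U: 0.9042 × 99 = 89.52
Base: 368 + 89.52 = 457.52
RR4 = 185 / 457.52 = 0.4044
Difference = 40.44 − 39.61 = 0.83 percentage points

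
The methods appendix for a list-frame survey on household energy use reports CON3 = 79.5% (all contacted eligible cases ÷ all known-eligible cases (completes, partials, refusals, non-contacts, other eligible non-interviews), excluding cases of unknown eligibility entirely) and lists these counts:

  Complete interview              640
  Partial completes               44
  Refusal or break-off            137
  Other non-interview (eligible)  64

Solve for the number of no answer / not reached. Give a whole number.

Numerator → 640 + 44 + 137 + 64 = 885
CON3 = 885 / D = 0.795
D = 885 / 0.795 = 1113.2
Other denominator terms total 885
no answer / not reached = 1113.2 − 885 ≈ 228

228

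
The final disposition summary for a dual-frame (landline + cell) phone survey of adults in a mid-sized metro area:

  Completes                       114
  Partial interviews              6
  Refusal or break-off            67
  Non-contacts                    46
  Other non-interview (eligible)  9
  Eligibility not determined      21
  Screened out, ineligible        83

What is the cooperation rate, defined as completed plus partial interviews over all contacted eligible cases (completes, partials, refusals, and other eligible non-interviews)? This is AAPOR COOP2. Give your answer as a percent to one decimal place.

61.2%

Num → 114 + 6 = 120
Denom → 114 + 6 + 67 + 9 = 196
COOP2 = 120 / 196 = 0.6122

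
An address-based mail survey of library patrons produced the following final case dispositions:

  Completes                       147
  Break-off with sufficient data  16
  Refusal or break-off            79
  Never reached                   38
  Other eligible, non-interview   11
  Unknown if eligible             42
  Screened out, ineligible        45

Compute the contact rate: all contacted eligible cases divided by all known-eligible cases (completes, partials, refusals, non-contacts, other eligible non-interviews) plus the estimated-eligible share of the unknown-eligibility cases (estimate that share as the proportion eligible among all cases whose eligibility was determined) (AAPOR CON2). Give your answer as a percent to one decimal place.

77.3%

Top: 147 + 16 + 79 + 11 = 253
Eligible (known): 147 + 16 + 79 + 38 + 11 = 291
e = 291 / (291 + 45) = 291 / 336 = 0.8661
e × U: 0.8661 × 42 = 36.38
Denominator: 291 + 36.38 = 327.38
CON2 = 253 / 327.38 = 0.7728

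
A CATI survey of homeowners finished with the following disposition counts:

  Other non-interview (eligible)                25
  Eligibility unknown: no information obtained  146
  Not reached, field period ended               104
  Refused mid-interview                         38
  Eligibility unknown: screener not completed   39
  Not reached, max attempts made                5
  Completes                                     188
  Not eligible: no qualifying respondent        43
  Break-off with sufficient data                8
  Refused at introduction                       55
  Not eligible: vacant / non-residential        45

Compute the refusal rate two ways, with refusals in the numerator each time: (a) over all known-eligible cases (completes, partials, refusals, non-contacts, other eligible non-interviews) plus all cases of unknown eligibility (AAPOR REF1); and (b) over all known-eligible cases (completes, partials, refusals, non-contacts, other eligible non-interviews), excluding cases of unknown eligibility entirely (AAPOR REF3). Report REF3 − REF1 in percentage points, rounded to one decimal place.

6.7

Refused = 55 + 38 = 93
No answer / not reached = 104 + 5 = 109
Eligibility not determined = 39 + 146 = 185
Out of scope = 43 + 45 = 88
Num: 93
Denom: 188 + 8 + 93 + 109 + 25 + 185 = 608
REF1 = 93 / 608 = 0.1530
Denom: 188 + 8 + 93 + 109 + 25 = 423
REF3 = 93 / 423 = 0.2199
Difference = 21.99 − 15.30 = 6.69 percentage points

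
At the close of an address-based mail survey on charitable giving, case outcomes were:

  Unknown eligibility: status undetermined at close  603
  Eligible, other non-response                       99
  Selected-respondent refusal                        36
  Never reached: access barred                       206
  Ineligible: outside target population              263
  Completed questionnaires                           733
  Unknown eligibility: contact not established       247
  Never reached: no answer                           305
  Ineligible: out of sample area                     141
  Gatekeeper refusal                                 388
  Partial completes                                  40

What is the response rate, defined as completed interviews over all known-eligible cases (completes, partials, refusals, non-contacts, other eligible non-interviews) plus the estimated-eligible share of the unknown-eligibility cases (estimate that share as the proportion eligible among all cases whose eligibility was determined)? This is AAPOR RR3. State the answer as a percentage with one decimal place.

29.3%

Refusal or break-off = 388 + 36 = 424
Never reached = 305 + 206 = 511
Eligibility not determined = 247 + 603 = 850
Not eligible = 263 + 141 = 404
Numerator = 733
Eligible (known) = 733 + 40 + 424 + 511 + 99 = 1807
e = 1807 / (1807 + 404) = 1807 / 2211 = 0.8173
e × U = 0.8173 × 850 = 694.71
Base = 1807 + 694.71 = 2501.71
RR3 = 733 / 2501.71 = 0.2930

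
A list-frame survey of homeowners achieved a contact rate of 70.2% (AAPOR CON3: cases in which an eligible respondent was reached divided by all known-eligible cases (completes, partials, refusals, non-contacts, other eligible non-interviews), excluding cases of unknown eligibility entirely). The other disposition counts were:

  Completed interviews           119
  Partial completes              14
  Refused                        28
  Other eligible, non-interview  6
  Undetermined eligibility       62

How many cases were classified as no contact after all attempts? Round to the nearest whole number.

Numerator = 119 + 14 + 28 + 6 = 167
CON3 = 167 / D = 0.702
D = 167 / 0.702 = 237.9
Remaining denominator categories sum to 167
no contact after all attempts = 237.9 − 167 ≈ 71

71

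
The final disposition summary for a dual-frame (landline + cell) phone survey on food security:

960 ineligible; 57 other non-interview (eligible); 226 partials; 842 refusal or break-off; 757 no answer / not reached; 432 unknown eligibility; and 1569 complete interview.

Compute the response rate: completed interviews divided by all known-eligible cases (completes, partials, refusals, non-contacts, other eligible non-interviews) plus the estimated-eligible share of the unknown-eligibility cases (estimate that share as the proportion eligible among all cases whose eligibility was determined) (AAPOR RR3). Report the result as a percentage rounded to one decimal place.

41.4%

Num = 1569
Known eligible = 1569 + 226 + 842 + 757 + 57 = 3451
e = 3451 / (3451 + 960) = 3451 / 4411 = 0.7824
Estimated eligible among unknowns = 0.7824 × 432 = 338.00
Denominator = 3451 + 338.00 = 3789.00
RR3 = 1569 / 3789.00 = 0.4141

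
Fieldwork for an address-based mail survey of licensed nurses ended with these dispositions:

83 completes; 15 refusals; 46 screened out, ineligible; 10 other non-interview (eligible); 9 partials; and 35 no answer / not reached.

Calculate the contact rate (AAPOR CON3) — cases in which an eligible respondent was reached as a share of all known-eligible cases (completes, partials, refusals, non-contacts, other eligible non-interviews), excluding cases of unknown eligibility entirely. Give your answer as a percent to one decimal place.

Top: 83 + 9 + 15 + 10 = 117
Base: 83 + 9 + 15 + 35 + 10 = 152
CON3 = 117 / 152 = 0.7697

77.0%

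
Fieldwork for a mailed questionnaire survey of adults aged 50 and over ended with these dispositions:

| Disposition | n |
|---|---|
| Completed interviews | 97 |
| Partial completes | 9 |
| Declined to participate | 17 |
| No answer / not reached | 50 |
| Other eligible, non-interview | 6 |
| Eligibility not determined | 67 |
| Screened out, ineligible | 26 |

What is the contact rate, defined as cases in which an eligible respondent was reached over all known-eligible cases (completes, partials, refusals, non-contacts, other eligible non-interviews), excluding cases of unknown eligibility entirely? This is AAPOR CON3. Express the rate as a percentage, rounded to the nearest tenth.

Num: 97 + 9 + 17 + 6 = 129
Base: 97 + 9 + 17 + 50 + 6 = 179
CON3 = 129 / 179 = 0.7207

72.1%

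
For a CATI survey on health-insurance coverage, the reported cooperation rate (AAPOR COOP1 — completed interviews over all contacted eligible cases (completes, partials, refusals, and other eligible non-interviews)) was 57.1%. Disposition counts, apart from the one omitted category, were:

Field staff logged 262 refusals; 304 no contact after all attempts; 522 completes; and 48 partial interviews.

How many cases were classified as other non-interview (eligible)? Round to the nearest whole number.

82

COOP1 = 522 / D = 0.571
D = 522 / 0.571 = 914.2
Rest of base = 832
other non-interview (eligible) = 914.2 − 832 ≈ 82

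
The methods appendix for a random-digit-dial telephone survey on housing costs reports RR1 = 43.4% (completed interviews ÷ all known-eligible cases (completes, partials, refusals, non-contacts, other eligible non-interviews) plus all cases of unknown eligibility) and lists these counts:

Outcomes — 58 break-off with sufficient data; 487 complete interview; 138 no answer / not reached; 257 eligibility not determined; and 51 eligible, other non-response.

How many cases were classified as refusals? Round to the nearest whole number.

RR1 = 487 / D = 0.434
D = 487 / 0.434 = 1122.1
Remaining denominator categories sum to 991
refusals = 1122.1 − 991 ≈ 131

131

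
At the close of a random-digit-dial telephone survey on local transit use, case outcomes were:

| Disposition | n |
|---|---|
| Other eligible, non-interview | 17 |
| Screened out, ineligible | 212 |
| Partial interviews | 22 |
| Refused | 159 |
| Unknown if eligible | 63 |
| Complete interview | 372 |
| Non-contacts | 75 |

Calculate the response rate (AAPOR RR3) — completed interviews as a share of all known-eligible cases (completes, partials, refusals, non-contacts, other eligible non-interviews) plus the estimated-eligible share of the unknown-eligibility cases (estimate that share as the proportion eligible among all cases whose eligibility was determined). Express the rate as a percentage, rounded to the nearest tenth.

53.7%

Top = 372
Known eligible = 372 + 22 + 159 + 75 + 17 = 645
e = 645 / (645 + 212) = 645 / 857 = 0.7526
Estimated eligible among unknowns = 0.7526 × 63 = 47.41
Denominator = 645 + 47.41 = 692.41
RR3 = 372 / 692.41 = 0.5373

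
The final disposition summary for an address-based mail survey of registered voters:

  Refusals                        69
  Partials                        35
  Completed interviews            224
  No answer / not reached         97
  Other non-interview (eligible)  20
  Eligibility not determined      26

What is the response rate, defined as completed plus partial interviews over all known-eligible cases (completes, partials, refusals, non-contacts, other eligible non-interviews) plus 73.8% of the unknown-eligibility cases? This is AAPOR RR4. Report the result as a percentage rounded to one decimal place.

Num: 224 + 35 = 259
Eligible (known): 224 + 35 + 69 + 97 + 20 = 445
e × U: 0.7380 × 26 = 19.19
Denominator: 445 + 19.19 = 464.19
RR4 = 259 / 464.19 = 0.5580

55.8%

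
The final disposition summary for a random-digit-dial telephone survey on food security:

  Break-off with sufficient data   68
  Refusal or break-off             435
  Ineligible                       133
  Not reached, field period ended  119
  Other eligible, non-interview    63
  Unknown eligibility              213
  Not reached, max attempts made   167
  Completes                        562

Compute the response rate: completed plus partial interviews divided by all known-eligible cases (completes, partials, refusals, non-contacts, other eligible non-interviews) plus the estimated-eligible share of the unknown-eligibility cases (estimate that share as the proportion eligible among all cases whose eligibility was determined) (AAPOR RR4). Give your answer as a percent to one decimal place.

No answer / not reached = 119 + 167 = 286
Numerator = 562 + 68 = 630
Determined eligible = 562 + 68 + 435 + 286 + 63 = 1414
e = 1414 / (1414 + 133) = 1414 / 1547 = 0.9140
e × U = 0.9140 × 213 = 194.68
Denominator = 1414 + 194.68 = 1608.68
RR4 = 630 / 1608.68 = 0.3916

39.2%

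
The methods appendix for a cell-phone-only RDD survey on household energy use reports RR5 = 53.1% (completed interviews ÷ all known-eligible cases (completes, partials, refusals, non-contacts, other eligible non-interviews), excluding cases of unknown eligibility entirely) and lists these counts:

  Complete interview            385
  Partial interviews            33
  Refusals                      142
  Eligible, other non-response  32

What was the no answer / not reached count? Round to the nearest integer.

RR5 = 385 / D = 0.531
D = 385 / 0.531 = 725.0
Rest of base = 592
no answer / not reached = 725.0 − 592 ≈ 133

133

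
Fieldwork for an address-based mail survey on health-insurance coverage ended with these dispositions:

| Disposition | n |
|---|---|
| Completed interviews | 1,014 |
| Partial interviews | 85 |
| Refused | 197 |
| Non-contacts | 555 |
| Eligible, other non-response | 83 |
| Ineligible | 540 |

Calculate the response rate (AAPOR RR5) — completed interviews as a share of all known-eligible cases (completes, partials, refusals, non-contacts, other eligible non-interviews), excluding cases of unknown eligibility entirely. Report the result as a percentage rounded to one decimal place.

Num → 1014
Denominator → 1014 + 85 + 197 + 555 + 83 = 1934
RR5 = 1014 / 1934 = 0.5243

52.4%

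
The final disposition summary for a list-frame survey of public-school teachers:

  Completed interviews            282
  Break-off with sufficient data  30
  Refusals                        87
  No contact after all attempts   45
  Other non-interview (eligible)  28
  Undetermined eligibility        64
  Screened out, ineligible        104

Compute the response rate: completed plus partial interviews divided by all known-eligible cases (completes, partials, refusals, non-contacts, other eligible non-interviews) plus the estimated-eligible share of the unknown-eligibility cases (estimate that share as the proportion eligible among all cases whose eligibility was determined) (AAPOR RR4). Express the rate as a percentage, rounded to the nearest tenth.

Num: 282 + 30 = 312
Determined eligible: 282 + 30 + 87 + 45 + 28 = 472
e = 472 / (472 + 104) = 472 / 576 = 0.8194
e × U: 0.8194 × 64 = 52.44
Base: 472 + 52.44 = 524.44
RR4 = 312 / 524.44 = 0.5949

59.5%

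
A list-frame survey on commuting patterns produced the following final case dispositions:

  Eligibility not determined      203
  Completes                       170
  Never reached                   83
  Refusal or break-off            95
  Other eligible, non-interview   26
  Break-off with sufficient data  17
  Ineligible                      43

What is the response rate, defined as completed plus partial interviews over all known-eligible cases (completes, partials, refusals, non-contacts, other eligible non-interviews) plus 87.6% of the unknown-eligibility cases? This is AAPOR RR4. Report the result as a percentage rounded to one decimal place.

Numerator: 170 + 17 = 187
Known eligible: 170 + 17 + 95 + 83 + 26 = 391
e × U: 0.8760 × 203 = 177.83
Denominator: 391 + 177.83 = 568.83
RR4 = 187 / 568.83 = 0.3287

32.9%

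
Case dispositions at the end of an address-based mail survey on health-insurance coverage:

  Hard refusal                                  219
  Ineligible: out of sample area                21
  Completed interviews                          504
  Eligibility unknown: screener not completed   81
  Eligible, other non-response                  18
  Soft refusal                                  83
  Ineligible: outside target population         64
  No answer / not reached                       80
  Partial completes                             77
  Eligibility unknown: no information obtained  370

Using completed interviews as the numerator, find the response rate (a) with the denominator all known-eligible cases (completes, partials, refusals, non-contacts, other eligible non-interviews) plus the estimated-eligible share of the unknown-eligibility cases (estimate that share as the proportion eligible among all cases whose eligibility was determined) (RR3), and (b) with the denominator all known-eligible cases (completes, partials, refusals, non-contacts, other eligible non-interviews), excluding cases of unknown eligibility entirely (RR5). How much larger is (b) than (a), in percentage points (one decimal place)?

15.3

Declined to participate = 219 + 83 = 302
Unknown eligibility = 81 + 370 = 451
Ineligible = 64 + 21 = 85
Num = 504
Known eligible = 504 + 77 + 302 + 80 + 18 = 981
e = 981 / (981 + 85) = 981 / 1066 = 0.9203
Eligible share of unknowns = 0.9203 × 451 = 415.06
Denom = 981 + 415.06 = 1396.06
RR3 = 504 / 1396.06 = 0.3610
Denom = 504 + 77 + 302 + 80 + 18 = 981
RR5 = 504 / 981 = 0.5138
Difference = 51.38 − 36.10 = 15.28 percentage points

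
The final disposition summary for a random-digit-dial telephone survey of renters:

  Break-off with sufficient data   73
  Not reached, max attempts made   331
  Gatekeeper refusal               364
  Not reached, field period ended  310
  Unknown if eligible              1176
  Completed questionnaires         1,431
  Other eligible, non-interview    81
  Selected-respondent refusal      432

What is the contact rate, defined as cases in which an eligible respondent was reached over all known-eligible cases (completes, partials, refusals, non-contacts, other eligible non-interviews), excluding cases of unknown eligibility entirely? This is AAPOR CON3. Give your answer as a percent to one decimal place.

Refused = 364 + 432 = 796
No answer / not reached = 310 + 331 = 641
Top: 1431 + 73 + 796 + 81 = 2381
Denom: 1431 + 73 + 796 + 641 + 81 = 3022
CON3 = 2381 / 3022 = 0.7879

78.8%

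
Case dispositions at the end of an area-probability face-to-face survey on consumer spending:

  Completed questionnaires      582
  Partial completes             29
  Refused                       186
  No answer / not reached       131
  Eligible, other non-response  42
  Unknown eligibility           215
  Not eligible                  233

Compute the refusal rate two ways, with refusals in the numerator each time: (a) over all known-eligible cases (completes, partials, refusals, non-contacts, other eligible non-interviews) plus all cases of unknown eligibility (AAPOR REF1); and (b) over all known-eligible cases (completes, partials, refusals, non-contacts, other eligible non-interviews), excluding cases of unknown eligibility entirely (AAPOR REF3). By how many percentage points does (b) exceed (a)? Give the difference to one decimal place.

3.5

Top = 186
Denominator = 582 + 29 + 186 + 131 + 42 + 215 = 1185
REF1 = 186 / 1185 = 0.1570
Denominator = 582 + 29 + 186 + 131 + 42 = 970
REF3 = 186 / 970 = 0.1918
Difference = 19.18 − 15.70 = 3.48 percentage points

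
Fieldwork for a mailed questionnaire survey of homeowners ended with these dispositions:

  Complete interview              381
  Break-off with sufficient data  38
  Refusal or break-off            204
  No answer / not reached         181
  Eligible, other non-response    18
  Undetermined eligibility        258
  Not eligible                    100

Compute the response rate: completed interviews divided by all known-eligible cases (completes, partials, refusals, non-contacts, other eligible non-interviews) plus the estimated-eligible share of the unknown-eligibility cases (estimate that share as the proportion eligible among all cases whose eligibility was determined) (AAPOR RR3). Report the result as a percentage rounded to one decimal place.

36.2%

Numerator = 381
Eligible (known) = 381 + 38 + 204 + 181 + 18 = 822
e = 822 / (822 + 100) = 822 / 922 = 0.8915
Eligible share of unknowns = 0.8915 × 258 = 230.01
Denom = 822 + 230.01 = 1052.01
RR3 = 381 / 1052.01 = 0.3622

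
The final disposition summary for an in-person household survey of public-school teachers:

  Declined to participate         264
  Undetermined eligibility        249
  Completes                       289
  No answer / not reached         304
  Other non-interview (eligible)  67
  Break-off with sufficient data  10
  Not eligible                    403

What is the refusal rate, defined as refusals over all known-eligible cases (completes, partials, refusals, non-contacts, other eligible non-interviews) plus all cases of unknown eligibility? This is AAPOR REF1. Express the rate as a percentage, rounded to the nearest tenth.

Num: 264
Denom: 289 + 10 + 264 + 304 + 67 + 249 = 1183
REF1 = 264 / 1183 = 0.2232

22.3%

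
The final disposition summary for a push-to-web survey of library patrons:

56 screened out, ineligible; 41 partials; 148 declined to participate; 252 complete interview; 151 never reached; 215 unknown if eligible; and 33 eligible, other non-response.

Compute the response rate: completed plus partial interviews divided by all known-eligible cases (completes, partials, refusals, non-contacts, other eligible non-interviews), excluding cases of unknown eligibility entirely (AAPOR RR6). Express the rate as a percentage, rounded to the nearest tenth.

46.9%

Num → 252 + 41 = 293
Base → 252 + 41 + 148 + 151 + 33 = 625
RR6 = 293 / 625 = 0.4688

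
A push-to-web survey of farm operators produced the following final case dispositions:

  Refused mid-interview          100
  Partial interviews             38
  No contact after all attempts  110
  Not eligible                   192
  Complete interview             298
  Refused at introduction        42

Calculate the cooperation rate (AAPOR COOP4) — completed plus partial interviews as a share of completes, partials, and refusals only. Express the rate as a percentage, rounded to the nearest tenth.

70.3%

Refusals = 42 + 100 = 142
Num → 298 + 38 = 336
Denominator → 298 + 38 + 142 = 478
COOP4 = 336 / 478 = 0.7029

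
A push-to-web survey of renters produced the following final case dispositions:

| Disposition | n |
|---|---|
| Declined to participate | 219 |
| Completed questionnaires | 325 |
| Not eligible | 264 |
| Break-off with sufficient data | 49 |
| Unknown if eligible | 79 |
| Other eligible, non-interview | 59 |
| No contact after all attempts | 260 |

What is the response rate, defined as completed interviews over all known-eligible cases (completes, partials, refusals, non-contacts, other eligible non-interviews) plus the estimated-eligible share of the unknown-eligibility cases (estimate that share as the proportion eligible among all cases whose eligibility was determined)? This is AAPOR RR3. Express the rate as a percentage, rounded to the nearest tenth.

Top = 325
Eligible (known) = 325 + 49 + 219 + 260 + 59 = 912
e = 912 / (912 + 264) = 912 / 1176 = 0.7755
Eligible share of unknowns = 0.7755 × 79 = 61.26
Base = 912 + 61.26 = 973.26
RR3 = 325 / 973.26 = 0.3339

33.4%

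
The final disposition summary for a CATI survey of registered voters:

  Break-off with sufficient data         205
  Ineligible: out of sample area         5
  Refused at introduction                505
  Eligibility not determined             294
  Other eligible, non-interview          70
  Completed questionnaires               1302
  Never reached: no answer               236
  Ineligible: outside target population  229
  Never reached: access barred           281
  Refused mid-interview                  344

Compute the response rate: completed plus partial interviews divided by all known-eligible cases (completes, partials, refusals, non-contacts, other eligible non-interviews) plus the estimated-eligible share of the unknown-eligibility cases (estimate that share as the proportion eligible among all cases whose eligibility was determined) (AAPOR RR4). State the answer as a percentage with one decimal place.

46.9%

Refusal or break-off = 505 + 344 = 849
No contact after all attempts = 236 + 281 = 517
Ineligible = 229 + 5 = 234
Numerator → 1302 + 205 = 1507
Eligible (known) → 1302 + 205 + 849 + 517 + 70 = 2943
e = 2943 / (2943 + 234) = 2943 / 3177 = 0.9263
Estimated eligible among unknowns → 0.9263 × 294 = 272.33
Denominator → 2943 + 272.33 = 3215.33
RR4 = 1507 / 3215.33 = 0.4687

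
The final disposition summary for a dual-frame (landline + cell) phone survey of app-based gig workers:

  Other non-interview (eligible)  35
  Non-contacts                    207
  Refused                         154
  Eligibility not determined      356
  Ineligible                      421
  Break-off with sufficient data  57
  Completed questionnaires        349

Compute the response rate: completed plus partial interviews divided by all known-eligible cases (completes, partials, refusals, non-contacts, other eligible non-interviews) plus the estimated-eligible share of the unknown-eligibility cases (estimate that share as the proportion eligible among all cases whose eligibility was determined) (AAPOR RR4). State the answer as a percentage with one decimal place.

39.2%

Top = 349 + 57 = 406
Determined eligible = 349 + 57 + 154 + 207 + 35 = 802
e = 802 / (802 + 421) = 802 / 1223 = 0.6558
Estimated eligible among unknowns = 0.6558 × 356 = 233.46
Base = 802 + 233.46 = 1035.46
RR4 = 406 / 1035.46 = 0.3921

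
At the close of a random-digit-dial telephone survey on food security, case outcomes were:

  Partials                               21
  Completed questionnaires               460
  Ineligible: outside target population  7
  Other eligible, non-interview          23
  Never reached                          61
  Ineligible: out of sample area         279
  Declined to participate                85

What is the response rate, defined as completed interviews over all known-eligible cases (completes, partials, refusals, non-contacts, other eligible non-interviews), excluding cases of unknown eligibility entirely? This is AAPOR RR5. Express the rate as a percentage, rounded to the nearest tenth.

Not eligible = 7 + 279 = 286
Top = 460
Base = 460 + 21 + 85 + 61 + 23 = 650
RR5 = 460 / 650 = 0.7077

70.8%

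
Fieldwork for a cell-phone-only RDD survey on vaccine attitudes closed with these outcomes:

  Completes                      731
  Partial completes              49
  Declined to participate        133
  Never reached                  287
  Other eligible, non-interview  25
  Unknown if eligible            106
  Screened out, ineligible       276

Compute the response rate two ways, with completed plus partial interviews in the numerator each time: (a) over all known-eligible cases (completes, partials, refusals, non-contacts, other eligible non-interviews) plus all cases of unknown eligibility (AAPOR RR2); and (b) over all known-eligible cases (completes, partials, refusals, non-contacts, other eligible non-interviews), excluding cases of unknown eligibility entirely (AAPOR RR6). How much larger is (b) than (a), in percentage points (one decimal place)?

Numerator: 731 + 49 = 780
Denominator: 731 + 49 + 133 + 287 + 25 + 106 = 1331
RR2 = 780 / 1331 = 0.5860
Denominator: 731 + 49 + 133 + 287 + 25 = 1225
RR6 = 780 / 1225 = 0.6367
Difference = 63.67 − 58.60 = 5.07 percentage points

5.1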